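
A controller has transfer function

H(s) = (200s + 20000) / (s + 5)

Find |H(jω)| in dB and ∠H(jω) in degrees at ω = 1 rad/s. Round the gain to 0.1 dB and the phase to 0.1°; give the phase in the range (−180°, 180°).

Substitute s = j1:
Numerator: 200(j1) + 20000 = 20000 + j200
Denominator: (j1) + 5 = 5 + j1
|N| = √(20000² + 200²) ≈ 20001, ∠N ≈ 0.57°
|D| = √(5² + 1²) ≈ 5.099, ∠D ≈ 11.31°
|H| = 20001 / 5.099 ≈ 3922.5
Gain = 20 log₁₀(3922.5) ≈ 71.87 dB
∠H = 0.57° − 11.31° = -10.74°

71.9 dB, -10.7°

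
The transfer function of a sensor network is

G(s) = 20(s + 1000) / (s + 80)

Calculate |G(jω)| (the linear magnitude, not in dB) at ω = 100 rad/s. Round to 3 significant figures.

157

At s = jω = j100:
zero (s+1000): 1000 + j100 → |·| = √(1000²+100²) = √1010000 ≈ 1005, ∠ = arctan(100/1000) ≈ 5.71°
pole (s+80): 80 + j100 → |·| = √(80²+100²) = √16400 ≈ 128.06, ∠ = arctan(100/80) ≈ 51.34°
|G| = 20 · 1005 / 128.06 ≈ 156.96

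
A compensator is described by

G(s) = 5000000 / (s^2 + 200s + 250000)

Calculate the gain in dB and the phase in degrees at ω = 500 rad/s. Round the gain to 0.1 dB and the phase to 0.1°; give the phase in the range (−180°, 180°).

34.0 dB, -90.0°

At s = jω = j500:
quadratic: (j500)² + 200·j500 + 250000 = 0 + j100000 → |·| ≈ 1e+05, ∠ ≈ 90.00°
|G| = 5000000 / 1e+05 ≈ 50
Gain = 20 log₁₀(50) ≈ 33.98 dB
∠G = 0.00° − 90.00° = -90.00°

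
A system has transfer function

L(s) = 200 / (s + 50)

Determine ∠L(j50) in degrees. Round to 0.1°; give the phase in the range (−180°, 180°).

-45.0°

Substitute s = j50:
Numerator: 200 = 200 + j0
Denominator: (j50) + 50 = 50 + j50
|N| = √(200² + 0²) ≈ 200, ∠N ≈ 0.00°
|D| = √(50² + 50²) ≈ 70.711, ∠D ≈ 45.00°
∠L = 0.00° − 45.00° = -45.00°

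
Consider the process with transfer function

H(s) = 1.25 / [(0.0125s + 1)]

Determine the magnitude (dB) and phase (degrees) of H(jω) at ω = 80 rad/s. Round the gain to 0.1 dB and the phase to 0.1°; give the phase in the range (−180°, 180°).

At ω = 80 rad/s:
pole (1 + j80·0.0125) = 1 + j1 → |·| ≈ 1.4142, ∠ ≈ 45.00°
|H| = 1.25 · 1 / (1.4142) ≈ 0.88389
Gain = 20 log₁₀(0.88389) ≈ -1.07 dB
∠H = (0°) − (45.00°) = -45.00°

-1.1 dB, -45.0°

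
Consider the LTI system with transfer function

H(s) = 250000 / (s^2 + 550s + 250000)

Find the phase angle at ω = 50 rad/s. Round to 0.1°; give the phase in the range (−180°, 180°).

-6.3°

At s = jω = j50:
quadratic: (j50)² + 550·j50 + 250000 = 247500 + j27500 → |·| ≈ 2.4902e+05, ∠ ≈ 6.34°
∠H = 0.00° − 6.34° = -6.34°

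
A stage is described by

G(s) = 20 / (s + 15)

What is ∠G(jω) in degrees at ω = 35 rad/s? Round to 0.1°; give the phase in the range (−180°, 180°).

-66.8°

Substitute s = j35:
Numerator: 20 = 20 + j0
Denominator: (j35) + 15 = 15 + j35
|N| = √(20² + 0²) ≈ 20, ∠N ≈ 0.00°
|D| = √(15² + 35²) ≈ 38.079, ∠D ≈ 66.80°
∠G = 0.00° − 66.80° = -66.80°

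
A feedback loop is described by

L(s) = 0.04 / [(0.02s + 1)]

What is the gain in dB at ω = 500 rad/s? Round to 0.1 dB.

At ω = 500 rad/s:
pole (1 + j500·0.02) = 1 + j10 → |·| ≈ 10.05, ∠ ≈ 84.29°
|L| = 0.04 · 1 / (10.05) ≈ 0.0039801
Gain = 20 log₁₀(0.0039801) ≈ -48.00 dB

-48.0 dB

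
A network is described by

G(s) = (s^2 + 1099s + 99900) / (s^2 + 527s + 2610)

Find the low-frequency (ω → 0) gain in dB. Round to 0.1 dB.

G(0) = 99900 / 2610 ≈ 38.276
20 log₁₀(38.276) ≈ 31.66 dB

31.7 dB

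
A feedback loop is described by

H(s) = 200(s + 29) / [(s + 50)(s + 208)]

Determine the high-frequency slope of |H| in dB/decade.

Each pole contributes −20 dB/decade at high frequency; each zero contributes +20 dB/decade.
Net: 1 zero(s) − 2 pole(s) → -20 dB/decade.

-20 dB/decade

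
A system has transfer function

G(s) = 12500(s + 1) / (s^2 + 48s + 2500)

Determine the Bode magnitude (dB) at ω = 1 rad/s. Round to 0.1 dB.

17.0 dB

At s = jω = j1:
zero (s+1): 1 + j1 → |·| = √(1²+1²) = √2 ≈ 1.4142, ∠ = arctan(1/1) ≈ 45.00°
quadratic: (j1)² + 48·j1 + 2500 = 2499 + j48 → |·| ≈ 2499.5, ∠ ≈ 1.10°
|G| = 12500 · 1.4142 / 2499.5 ≈ 7.0724
Gain = 20 log₁₀(7.0724) ≈ 16.99 dB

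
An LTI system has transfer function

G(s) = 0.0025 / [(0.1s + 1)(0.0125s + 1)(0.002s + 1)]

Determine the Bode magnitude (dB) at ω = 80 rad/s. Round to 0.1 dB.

-73.3 dB

At ω = 80 rad/s:
pole (1 + j80·0.1) = 1 + j8 → |·| ≈ 8.0623, ∠ ≈ 82.87°
pole (1 + j80·0.0125) = 1 + j1 → |·| ≈ 1.4142, ∠ ≈ 45.00°
pole (1 + j80·0.002) = 1 + j0.16 → |·| ≈ 1.0127, ∠ ≈ 9.09°
|G| = 0.0025 · 1 / (8.0623 · 1.4142 · 1.0127) ≈ 0.00021652
Gain = 20 log₁₀(0.00021652) ≈ -73.29 dB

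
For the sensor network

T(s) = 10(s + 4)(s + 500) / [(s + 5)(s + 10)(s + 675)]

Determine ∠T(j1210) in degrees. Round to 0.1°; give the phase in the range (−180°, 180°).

-82.8°

At s = jω = j1210:
zero (s+4): 4 + j1210 → |·| = √(4²+1210²) = √1464116 ≈ 1210, ∠ = arctan(1210/4) ≈ 89.81°
zero (s+500): 500 + j1210 → |·| = √(500²+1210²) = √1714100 ≈ 1309.2, ∠ = arctan(1210/500) ≈ 67.55°
pole (s+5): 5 + j1210 → |·| = √(5²+1210²) = √1464125 ≈ 1210, ∠ = arctan(1210/5) ≈ 89.76°
pole (s+10): 10 + j1210 → |·| = √(10²+1210²) = √1464200 ≈ 1210, ∠ = arctan(1210/10) ≈ 89.53°
pole (s+675): 675 + j1210 → |·| = √(675²+1210²) = √1919725 ≈ 1385.5, ∠ = arctan(1210/675) ≈ 60.84°
∠T = 157.36° − 240.13° = -82.77°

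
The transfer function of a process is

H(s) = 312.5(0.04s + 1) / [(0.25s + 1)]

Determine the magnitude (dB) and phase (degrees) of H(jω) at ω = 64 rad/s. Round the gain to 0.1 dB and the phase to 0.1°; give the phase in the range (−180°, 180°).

34.6 dB, -17.8°

At ω = 64 rad/s:
zero (1 + j64·0.04) = 1 + j2.56 → |·| ≈ 2.7484, ∠ ≈ 68.66°
pole (1 + j64·0.25) = 1 + j16 → |·| ≈ 16.031, ∠ ≈ 86.42°
|H| = 312.5 · 2.7484 / (16.031) ≈ 53.576
Gain = 20 log₁₀(53.576) ≈ 34.58 dB
∠H = (68.66°) − (86.42°) = -17.76°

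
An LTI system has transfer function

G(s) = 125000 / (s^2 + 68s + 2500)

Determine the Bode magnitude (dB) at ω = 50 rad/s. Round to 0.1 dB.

31.3 dB

At s = jω = j50:
quadratic: (j50)² + 68·j50 + 2500 = 0 + j3400 → |·| ≈ 3400, ∠ ≈ 90.00°
|G| = 125000 / 3400 ≈ 36.765
Gain = 20 log₁₀(36.765) ≈ 31.31 dB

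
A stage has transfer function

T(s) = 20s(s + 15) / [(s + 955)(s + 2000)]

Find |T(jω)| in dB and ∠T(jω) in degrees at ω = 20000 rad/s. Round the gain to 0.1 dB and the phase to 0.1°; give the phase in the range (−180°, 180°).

At s = jω = j20000:
zero (s+15): 15 + j20000 → |·| = √(15²+20000²) = √400000225 ≈ 20000, ∠ = arctan(20000/15) ≈ 89.96°
zero at origin: s = j20000 → |·| = 20000, ∠ = 90.00°
pole (s+955): 955 + j20000 → |·| = √(955²+20000²) = √400912025 ≈ 20023, ∠ = arctan(20000/955) ≈ 87.27°
pole (s+2000): 2000 + j20000 → |·| = √(2000²+20000²) = √404000000 ≈ 20100, ∠ = arctan(20000/2000) ≈ 84.29°
|T| = 20 · 4e+08 / 4.0246e+08 ≈ 19.878
Gain = 20 log₁₀(19.878) ≈ 25.97 dB
∠T = 179.96° − 171.56° = 8.40°

26.0 dB, 8.4°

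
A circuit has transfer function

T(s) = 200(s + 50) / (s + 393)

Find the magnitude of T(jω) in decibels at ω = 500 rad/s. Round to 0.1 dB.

44.0 dB

At s = jω = j500:
zero (s+50): 50 + j500 → |·| = √(50²+500²) = √252500 ≈ 502.49, ∠ = arctan(500/50) ≈ 84.29°
pole (s+393): 393 + j500 → |·| = √(393²+500²) = √404449 ≈ 635.96, ∠ = arctan(500/393) ≈ 51.83°
|T| = 200 · 502.49 / 635.96 ≈ 158.03
Gain = 20 log₁₀(158.03) ≈ 43.97 dB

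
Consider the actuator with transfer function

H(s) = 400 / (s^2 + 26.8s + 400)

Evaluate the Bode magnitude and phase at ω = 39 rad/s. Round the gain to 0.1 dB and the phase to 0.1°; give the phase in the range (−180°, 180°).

At s = jω = j39:
quadratic: (j39)² + 26.8·j39 + 400 = -1121 + j1045.2 → |·| ≈ 1532.7, ∠ ≈ 137.00°
|H| = 400 / 1532.7 ≈ 0.26098
Gain = 20 log₁₀(0.26098) ≈ -11.67 dB
∠H = 0.00° − 137.00° = -137.00°

-11.7 dB, -137.0°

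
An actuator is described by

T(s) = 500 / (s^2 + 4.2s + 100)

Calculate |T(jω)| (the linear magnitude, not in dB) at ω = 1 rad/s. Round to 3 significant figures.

5.05

At s = jω = j1:
quadratic: (j1)² + 4.2·j1 + 100 = 99 + j4.2 → |·| ≈ 99.089, ∠ ≈ 2.43°
|T| = 500 / 99.089 ≈ 5.046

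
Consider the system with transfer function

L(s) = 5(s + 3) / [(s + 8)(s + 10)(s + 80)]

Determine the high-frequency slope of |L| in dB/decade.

Each pole contributes −20 dB/decade at high frequency; each zero contributes +20 dB/decade.
Net: 1 zero(s) − 3 pole(s) → -40 dB/decade.

-40 dB/decade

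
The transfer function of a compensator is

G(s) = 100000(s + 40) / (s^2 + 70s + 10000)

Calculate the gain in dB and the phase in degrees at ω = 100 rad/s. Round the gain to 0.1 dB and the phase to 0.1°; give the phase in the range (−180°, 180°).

At s = jω = j100:
zero (s+40): 40 + j100 → |·| = √(40²+100²) = √11600 ≈ 107.7, ∠ = arctan(100/40) ≈ 68.20°
quadratic: (j100)² + 70·j100 + 10000 = 0 + j7000 → |·| ≈ 7000, ∠ ≈ 90.00°
|G| = 100000 · 107.7 / 7000 ≈ 1538.6
Gain = 20 log₁₀(1538.6) ≈ 63.74 dB
∠G = 68.20° − 90.00° = -21.80°

63.7 dB, -21.8°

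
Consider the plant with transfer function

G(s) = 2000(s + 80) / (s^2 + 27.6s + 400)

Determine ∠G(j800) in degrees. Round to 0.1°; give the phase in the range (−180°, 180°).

-93.7°

At s = jω = j800:
zero (s+80): 80 + j800 → |·| = √(80²+800²) = √646400 ≈ 803.99, ∠ = arctan(800/80) ≈ 84.29°
quadratic: (j800)² + 27.6·j800 + 400 = -639600 + j22080 → |·| ≈ 6.3998e+05, ∠ ≈ 178.02°
∠G = 84.29° − 178.02° = -93.73°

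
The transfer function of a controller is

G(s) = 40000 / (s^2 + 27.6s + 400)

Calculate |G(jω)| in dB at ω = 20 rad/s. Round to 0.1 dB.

At s = jω = j20:
quadratic: (j20)² + 27.6·j20 + 400 = 0 + j552 → |·| ≈ 552, ∠ ≈ 90.00°
|G| = 40000 / 552 ≈ 72.464
Gain = 20 log₁₀(72.464) ≈ 37.20 dB

37.2 dB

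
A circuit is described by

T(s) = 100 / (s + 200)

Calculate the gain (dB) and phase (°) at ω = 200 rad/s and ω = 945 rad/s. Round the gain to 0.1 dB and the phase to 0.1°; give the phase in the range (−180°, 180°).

ω = 200: -9.0 dB, -45.0°; ω = 945: -19.7 dB, -78.1°

Substitute s = j200:
Numerator: 100 = 100 + j0
Denominator: (j200) + 200 = 200 + j200
|N| = √(100² + 0²) ≈ 100, ∠N ≈ 0.00°
|D| = √(200² + 200²) ≈ 282.84, ∠D ≈ 45.00°
|T| = 100 / 282.84 ≈ 0.35356
Gain = 20 log₁₀(0.35356) ≈ -9.03 dB
∠T = 0.00° − 45.00° = -45.00°

Substitute s = j945:
Numerator: 100 = 100 + j0
Denominator: (j945) + 200 = 200 + j945
|N| = √(100² + 0²) ≈ 100, ∠N ≈ 0.00°
|D| = √(200² + 945²) ≈ 965.93, ∠D ≈ 78.05°
|T| = 100 / 965.93 ≈ 0.10353
Gain = 20 log₁₀(0.10353) ≈ -19.70 dB
∠T = 0.00° − 78.05° = -78.05°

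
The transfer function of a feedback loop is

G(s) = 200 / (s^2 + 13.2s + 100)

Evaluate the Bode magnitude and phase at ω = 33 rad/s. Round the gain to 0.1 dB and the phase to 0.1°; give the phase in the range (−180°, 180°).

At s = jω = j33:
quadratic: (j33)² + 13.2·j33 + 100 = -989 + j435.6 → |·| ≈ 1080.7, ∠ ≈ 156.23°
|G| = 200 / 1080.7 ≈ 0.18507
Gain = 20 log₁₀(0.18507) ≈ -14.65 dB
∠G = 0.00° − 156.23° = -156.23°

-14.7 dB, -156.2°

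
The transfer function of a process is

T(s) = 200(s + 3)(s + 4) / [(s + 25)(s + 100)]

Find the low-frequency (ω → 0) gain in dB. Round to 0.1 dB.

T(0) = 200·3·4 / (25·100) = 0.96
20 log₁₀(0.96) ≈ -0.35 dB

-0.4 dB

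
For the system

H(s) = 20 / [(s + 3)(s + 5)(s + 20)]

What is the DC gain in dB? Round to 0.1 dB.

-23.5 dB

H(0) = 20 / (3·5·20) ≈ 0.066667
20 log₁₀(0.066667) ≈ -23.52 dB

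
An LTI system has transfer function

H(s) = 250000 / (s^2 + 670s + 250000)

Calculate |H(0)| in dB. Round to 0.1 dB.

0.0 dB

H(0) = 250000 / 250000 = 1
20 log₁₀(1) ≈ 0.00 dB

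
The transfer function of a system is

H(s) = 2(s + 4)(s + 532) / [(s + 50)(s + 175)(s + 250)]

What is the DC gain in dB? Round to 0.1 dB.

H(0) = 2·4·532 / (50·175·250) = 0.0019456
20 log₁₀(0.0019456) ≈ -54.22 dB

-54.2 dB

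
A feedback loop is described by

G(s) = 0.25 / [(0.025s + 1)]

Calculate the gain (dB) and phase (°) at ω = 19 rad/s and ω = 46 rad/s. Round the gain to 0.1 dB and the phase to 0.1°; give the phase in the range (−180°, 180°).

ω = 19: -12.9 dB, -25.4°; ω = 46: -15.7 dB, -49.0°

At ω = 19 rad/s:
pole (1 + j19·0.025) = 1 + j0.475 → |·| ≈ 1.1071, ∠ ≈ 25.41°
|G| = 0.25 · 1 / (1.1071) ≈ 0.22582
Gain = 20 log₁₀(0.22582) ≈ -12.92 dB
∠G = (0°) − (25.41°) = -25.41°

At ω = 46 rad/s:
pole (1 + j46·0.025) = 1 + j1.15 → |·| ≈ 1.524, ∠ ≈ 48.99°
|G| = 0.25 · 1 / (1.524) ≈ 0.16404
Gain = 20 log₁₀(0.16404) ≈ -15.70 dB
∠G = (0°) − (48.99°) = -48.99°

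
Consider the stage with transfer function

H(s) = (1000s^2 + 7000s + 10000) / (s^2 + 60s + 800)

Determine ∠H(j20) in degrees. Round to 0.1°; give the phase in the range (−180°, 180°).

Substitute s = j20:
Numerator: 1000(j20)^2 + 7000(j20) + 10000 = -390000 + j140000
Denominator: (j20)^2 + 60(j20) + 800 = 400 + j1200
|N| = √(390000² + 140000²) ≈ 4.1437e+05, ∠N ≈ 160.25°
|D| = √(400² + 1200²) ≈ 1264.9, ∠D ≈ 71.57°
∠H = 160.25° − 71.57° = 88.68°

88.7°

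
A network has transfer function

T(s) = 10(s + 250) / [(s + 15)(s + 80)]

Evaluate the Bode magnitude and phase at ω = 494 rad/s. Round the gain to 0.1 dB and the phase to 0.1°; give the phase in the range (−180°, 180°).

At s = jω = j494:
zero (s+250): 250 + j494 → |·| = √(250²+494²) = √306536 ≈ 553.66, ∠ = arctan(494/250) ≈ 63.16°
pole (s+15): 15 + j494 → |·| = √(15²+494²) = √244261 ≈ 494.23, ∠ = arctan(494/15) ≈ 88.26°
pole (s+80): 80 + j494 → |·| = √(80²+494²) = √250436 ≈ 500.44, ∠ = arctan(494/80) ≈ 80.80°
|T| = 10 · 553.66 / 2.4733e+05 ≈ 0.022385
Gain = 20 log₁₀(0.022385) ≈ -33.00 dB
∠T = 63.16° − 169.06° = -105.90°

-33.0 dB, -105.9°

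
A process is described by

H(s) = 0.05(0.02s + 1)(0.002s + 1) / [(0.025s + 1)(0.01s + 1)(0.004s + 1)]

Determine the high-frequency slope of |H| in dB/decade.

Each pole contributes −20 dB/decade at high frequency; each zero contributes +20 dB/decade.
Net: 2 zero(s) − 3 pole(s) → -20 dB/decade.

-20 dB/decade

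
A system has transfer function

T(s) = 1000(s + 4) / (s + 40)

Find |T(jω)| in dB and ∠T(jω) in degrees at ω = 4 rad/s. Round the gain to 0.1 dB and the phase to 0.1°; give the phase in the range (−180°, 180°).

43.0 dB, 39.3°

At s = jω = j4:
zero (s+4): 4 + j4 → |·| = √(4²+4²) = √32 ≈ 5.6569, ∠ = arctan(4/4) ≈ 45.00°
pole (s+40): 40 + j4 → |·| = √(40²+4²) = √1616 ≈ 40.2, ∠ = arctan(4/40) ≈ 5.71°
|T| = 1000 · 5.6569 / 40.2 ≈ 140.72
Gain = 20 log₁₀(140.72) ≈ 42.97 dB
∠T = 45.00° − 5.71° = 39.29°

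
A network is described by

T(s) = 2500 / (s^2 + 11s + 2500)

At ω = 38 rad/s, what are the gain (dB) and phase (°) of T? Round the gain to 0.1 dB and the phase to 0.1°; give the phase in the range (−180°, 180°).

At s = jω = j38:
quadratic: (j38)² + 11·j38 + 2500 = 1056 + j418 → |·| ≈ 1135.7, ∠ ≈ 21.60°
|T| = 2500 / 1135.7 ≈ 2.2013
Gain = 20 log₁₀(2.2013) ≈ 6.85 dB
∠T = 0.00° − 21.60° = -21.60°

6.9 dB, -21.6°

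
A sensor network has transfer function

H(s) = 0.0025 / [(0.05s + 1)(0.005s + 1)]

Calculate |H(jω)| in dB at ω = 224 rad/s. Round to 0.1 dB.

-76.6 dB

At ω = 224 rad/s:
pole (1 + j224·0.05) = 1 + j11.2 → |·| ≈ 11.245, ∠ ≈ 84.90°
pole (1 + j224·0.005) = 1 + j1.12 → |·| ≈ 1.5015, ∠ ≈ 48.24°
|H| = 0.0025 · 1 / (11.245 · 1.5015) ≈ 0.00014807
Gain = 20 log₁₀(0.00014807) ≈ -76.59 dB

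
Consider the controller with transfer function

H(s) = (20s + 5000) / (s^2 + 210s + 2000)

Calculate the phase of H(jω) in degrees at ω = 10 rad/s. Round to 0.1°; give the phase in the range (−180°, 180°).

-45.6°

Substitute s = j10:
Numerator: 20(j10) + 5000 = 5000 + j200
Denominator: (j10)^2 + 210(j10) + 2000 = 1900 + j2100
|N| = √(5000² + 200²) ≈ 5004, ∠N ≈ 2.29°
|D| = √(1900² + 2100²) ≈ 2832, ∠D ≈ 47.86°
∠H = 2.29° − 47.86° = -45.57°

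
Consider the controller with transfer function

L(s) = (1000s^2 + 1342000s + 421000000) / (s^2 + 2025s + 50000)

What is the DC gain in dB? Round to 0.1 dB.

78.5 dB

L(0) = 421000000 / 50000 = 8420
20 log₁₀(8420) ≈ 78.51 dB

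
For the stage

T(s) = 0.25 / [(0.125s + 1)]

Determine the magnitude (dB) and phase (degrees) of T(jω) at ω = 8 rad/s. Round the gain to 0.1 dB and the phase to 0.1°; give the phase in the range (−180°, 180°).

At ω = 8 rad/s:
pole (1 + j8·0.125) = 1 + j1 → |·| ≈ 1.4142, ∠ ≈ 45.00°
|T| = 0.25 · 1 / (1.4142) ≈ 0.17678
Gain = 20 log₁₀(0.17678) ≈ -15.05 dB
∠T = (0°) − (45.00°) = -45.00°

-15.1 dB, -45.0°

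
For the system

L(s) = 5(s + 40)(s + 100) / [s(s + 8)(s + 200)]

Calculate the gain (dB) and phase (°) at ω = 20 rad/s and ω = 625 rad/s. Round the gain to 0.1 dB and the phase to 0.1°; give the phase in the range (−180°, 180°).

At s = jω = j20:
zero (s+40): 40 + j20 → |·| = √(40²+20²) = √2000 ≈ 44.721, ∠ = arctan(20/40) ≈ 26.57°
zero (s+100): 100 + j20 → |·| = √(100²+20²) = √10400 ≈ 101.98, ∠ = arctan(20/100) ≈ 11.31°
pole (s+8): 8 + j20 → |·| = √(8²+20²) = √464 ≈ 21.541, ∠ = arctan(20/8) ≈ 68.20°
pole (s+200): 200 + j20 → |·| = √(200²+20²) = √40400 ≈ 201, ∠ = arctan(20/200) ≈ 5.71°
pole at origin: |s| = 20, ∠ = 90.00° (in denominator)
|L| = 5 · 4560.6 / 86595 ≈ 0.26333
Gain = 20 log₁₀(0.26333) ≈ -11.59 dB
∠L = 37.88° − 163.91° = -126.03°

At s = jω = j625:
zero (s+40): 40 + j625 → |·| = √(40²+625²) = √392225 ≈ 626.28, ∠ = arctan(625/40) ≈ 86.34°
zero (s+100): 100 + j625 → |·| = √(100²+625²) = √400625 ≈ 632.95, ∠ = arctan(625/100) ≈ 80.91°
pole (s+8): 8 + j625 → |·| = √(8²+625²) = √390689 ≈ 625.05, ∠ = arctan(625/8) ≈ 89.27°
pole (s+200): 200 + j625 → |·| = √(200²+625²) = √430625 ≈ 656.22, ∠ = arctan(625/200) ≈ 72.26°
pole at origin: |s| = 625, ∠ = 90.00° (in denominator)
|L| = 5 · 3.964e+05 / 2.5636e+08 ≈ 0.0077313
Gain = 20 log₁₀(0.0077313) ≈ -42.23 dB
∠L = 167.25° − 251.53° = -84.28°

ω = 20: -11.6 dB, -126.0°; ω = 625: -42.2 dB, -84.3°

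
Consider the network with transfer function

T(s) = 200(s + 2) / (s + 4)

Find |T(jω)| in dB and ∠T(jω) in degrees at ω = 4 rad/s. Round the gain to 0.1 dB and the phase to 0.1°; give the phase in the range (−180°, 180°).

At s = jω = j4:
zero (s+2): 2 + j4 → |·| = √(2²+4²) = √20 ≈ 4.4721, ∠ = arctan(4/2) ≈ 63.43°
pole (s+4): 4 + j4 → |·| = √(4²+4²) = √32 ≈ 5.6569, ∠ = arctan(4/4) ≈ 45.00°
|T| = 200 · 4.4721 / 5.6569 ≈ 158.11
Gain = 20 log₁₀(158.11) ≈ 43.98 dB
∠T = 63.43° − 45.00° = 18.43°

44.0 dB, 18.4°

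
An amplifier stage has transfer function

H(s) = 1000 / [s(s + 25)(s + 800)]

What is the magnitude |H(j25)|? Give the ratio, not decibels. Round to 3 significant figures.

0.00141

At s = jω = j25:
pole (s+25): 25 + j25 → |·| = √(25²+25²) = √1250 ≈ 35.355, ∠ = arctan(25/25) ≈ 45.00°
pole (s+800): 800 + j25 → |·| = √(800²+25²) = √640625 ≈ 800.39, ∠ = arctan(25/800) ≈ 1.79°
pole at origin: |s| = 25, ∠ = 90.00° (in denominator)
|H| = 1000 / 7.0744e+05 ≈ 0.0014135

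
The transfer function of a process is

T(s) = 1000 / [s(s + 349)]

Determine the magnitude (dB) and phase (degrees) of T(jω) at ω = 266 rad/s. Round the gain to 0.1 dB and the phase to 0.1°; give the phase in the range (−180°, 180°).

At s = jω = j266:
pole (s+349): 349 + j266 → |·| = √(349²+266²) = √192557 ≈ 438.81, ∠ = arctan(266/349) ≈ 37.31°
pole at origin: |s| = 266, ∠ = 90.00° (in denominator)
|T| = 1000 / 1.1672e+05 ≈ 0.0085675
Gain = 20 log₁₀(0.0085675) ≈ -41.34 dB
∠T = 0.00° − 127.31° = -127.31°

-41.3 dB, -127.3°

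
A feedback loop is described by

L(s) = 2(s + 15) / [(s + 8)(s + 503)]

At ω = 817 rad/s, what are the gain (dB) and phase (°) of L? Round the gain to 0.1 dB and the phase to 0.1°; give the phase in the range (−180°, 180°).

-53.6 dB, -58.9°

At s = jω = j817:
zero (s+15): 15 + j817 → |·| = √(15²+817²) = √667714 ≈ 817.14, ∠ = arctan(817/15) ≈ 88.95°
pole (s+8): 8 + j817 → |·| = √(8²+817²) = √667553 ≈ 817.04, ∠ = arctan(817/8) ≈ 89.44°
pole (s+503): 503 + j817 → |·| = √(503²+817²) = √920498 ≈ 959.43, ∠ = arctan(817/503) ≈ 58.38°
|L| = 2 · 817.14 / 7.8389e+05 ≈ 0.0020848
Gain = 20 log₁₀(0.0020848) ≈ -53.62 dB
∠L = 88.95° − 147.82° = -58.87°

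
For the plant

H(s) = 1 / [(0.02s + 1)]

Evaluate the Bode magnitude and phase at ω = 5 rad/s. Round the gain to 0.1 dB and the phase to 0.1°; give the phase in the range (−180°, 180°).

At ω = 5 rad/s:
pole (1 + j5·0.02) = 1 + j0.1 → |·| ≈ 1.005, ∠ ≈ 5.71°
|H| = 1 · 1 / (1.005) ≈ 0.99502
Gain = 20 log₁₀(0.99502) ≈ -0.04 dB
∠H = (0°) − (5.71°) = -5.71°

-0.0 dB, -5.7°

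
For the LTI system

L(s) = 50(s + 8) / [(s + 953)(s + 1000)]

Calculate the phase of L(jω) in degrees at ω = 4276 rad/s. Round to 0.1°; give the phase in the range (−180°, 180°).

At s = jω = j4276:
zero (s+8): 8 + j4276 → |·| = √(8²+4276²) = √18284240 ≈ 4276, ∠ = arctan(4276/8) ≈ 89.89°
pole (s+953): 953 + j4276 → |·| = √(953²+4276²) = √19192385 ≈ 4380.9, ∠ = arctan(4276/953) ≈ 77.44°
pole (s+1000): 1000 + j4276 → |·| = √(1000²+4276²) = √19284176 ≈ 4391.4, ∠ = arctan(4276/1000) ≈ 76.84°
∠L = 89.89° − 154.28° = -64.39°

-64.4°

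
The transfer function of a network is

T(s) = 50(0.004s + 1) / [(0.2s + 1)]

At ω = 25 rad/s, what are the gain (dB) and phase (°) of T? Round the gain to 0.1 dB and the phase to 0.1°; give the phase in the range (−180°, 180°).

19.9 dB, -73.0°

At ω = 25 rad/s:
zero (1 + j25·0.004) = 1 + j0.1 → |·| ≈ 1.005, ∠ ≈ 5.71°
pole (1 + j25·0.2) = 1 + j5 → |·| ≈ 5.099, ∠ ≈ 78.69°
|T| = 50 · 1.005 / (5.099) ≈ 9.8549
Gain = 20 log₁₀(9.8549) ≈ 19.87 dB
∠T = (5.71°) − (78.69°) = -72.98°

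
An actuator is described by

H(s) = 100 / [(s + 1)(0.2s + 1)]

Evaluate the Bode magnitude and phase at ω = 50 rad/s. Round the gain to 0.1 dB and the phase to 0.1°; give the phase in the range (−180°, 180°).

At ω = 50 rad/s:
pole (1 + j50·1) = 1 + j50 → |·| ≈ 50.01, ∠ ≈ 88.85°
pole (1 + j50·0.2) = 1 + j10 → |·| ≈ 10.05, ∠ ≈ 84.29°
|H| = 100 · 1 / (50.01 · 10.05) ≈ 0.19897
Gain = 20 log₁₀(0.19897) ≈ -14.02 dB
∠H = (0°) − (88.85° + 84.29°) = -173.14°

-14.0 dB, -173.1°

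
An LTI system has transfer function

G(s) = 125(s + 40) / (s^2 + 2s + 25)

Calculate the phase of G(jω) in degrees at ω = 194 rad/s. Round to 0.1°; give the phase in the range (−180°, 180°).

At s = jω = j194:
zero (s+40): 40 + j194 → |·| = √(40²+194²) = √39236 ≈ 198.08, ∠ = arctan(194/40) ≈ 78.35°
quadratic: (j194)² + 2·j194 + 25 = -37611 + j388 → |·| ≈ 37613, ∠ ≈ 179.41°
∠G = 78.35° − 179.41° = -101.06°

-101.1°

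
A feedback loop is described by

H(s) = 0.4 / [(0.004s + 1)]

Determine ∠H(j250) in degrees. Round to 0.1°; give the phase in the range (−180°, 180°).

At ω = 250 rad/s:
pole (1 + j250·0.004) = 1 + j1 → |·| ≈ 1.4142, ∠ ≈ 45.00°
∠H = (0°) − (45.00°) = -45.00°

-45.0°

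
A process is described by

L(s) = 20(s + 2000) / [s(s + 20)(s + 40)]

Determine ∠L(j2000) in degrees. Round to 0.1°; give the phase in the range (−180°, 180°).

At s = jω = j2000:
zero (s+2000): 2000 + j2000 → |·| = √(2000²+2000²) = √8000000 ≈ 2828.4, ∠ = arctan(2000/2000) ≈ 45.00°
pole (s+20): 20 + j2000 → |·| = √(20²+2000²) = √4000400 ≈ 2000.1, ∠ = arctan(2000/20) ≈ 89.43°
pole (s+40): 40 + j2000 → |·| = √(40²+2000²) = √4001600 ≈ 2000.4, ∠ = arctan(2000/40) ≈ 88.85°
pole at origin: |s| = 2000, ∠ = 90.00° (in denominator)
∠L = 45.00° − 268.28° = -223.28° ≡ 136.72° (principal value)

136.7°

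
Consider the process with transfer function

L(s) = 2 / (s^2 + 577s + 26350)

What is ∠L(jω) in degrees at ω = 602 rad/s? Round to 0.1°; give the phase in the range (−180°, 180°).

Substitute s = j602:
Numerator: 2 = 2 + j0
Denominator: (j602)^2 + 577(j602) + 26350 = -336054 + j347354
|N| = √(2² + 0²) ≈ 2, ∠N ≈ 0.00°
|D| = √(336054² + 347354²) ≈ 4.8331e+05, ∠D ≈ 134.05°
∠L = 0.00° − 134.05° = -134.05°

-134.1°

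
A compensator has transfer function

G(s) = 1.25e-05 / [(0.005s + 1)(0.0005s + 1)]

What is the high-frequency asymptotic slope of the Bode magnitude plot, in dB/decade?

-40 dB/decade

Each pole contributes −20 dB/decade at high frequency; each zero contributes +20 dB/decade.
Net: 0 zero(s) − 2 pole(s) → -40 dB/decade.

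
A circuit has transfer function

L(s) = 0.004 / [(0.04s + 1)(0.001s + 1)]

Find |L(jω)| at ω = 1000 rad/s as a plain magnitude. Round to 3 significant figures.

At ω = 1000 rad/s:
pole (1 + j1000·0.04) = 1 + j40 → |·| ≈ 40.012, ∠ ≈ 88.57°
pole (1 + j1000·0.001) = 1 + j1 → |·| ≈ 1.4142, ∠ ≈ 45.00°
|L| = 0.004 · 1 / (40.012 · 1.4142) ≈ 7.069e-05

7.07e-05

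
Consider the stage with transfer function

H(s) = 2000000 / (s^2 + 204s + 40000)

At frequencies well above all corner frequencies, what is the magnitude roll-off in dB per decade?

Each pole contributes −20 dB/decade at high frequency; each zero contributes +20 dB/decade.
Net: 0 zero(s) − 2 pole(s) → -40 dB/decade.

-40 dB/decade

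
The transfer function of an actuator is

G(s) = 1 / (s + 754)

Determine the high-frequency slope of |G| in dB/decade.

-20 dB/decade

Each pole contributes −20 dB/decade at high frequency; each zero contributes +20 dB/decade.
Net: 0 zero(s) − 1 pole(s) → -20 dB/decade.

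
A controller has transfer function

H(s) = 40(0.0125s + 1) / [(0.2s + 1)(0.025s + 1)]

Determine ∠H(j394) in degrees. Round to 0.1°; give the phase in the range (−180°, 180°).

-95.0°

At ω = 394 rad/s:
zero (1 + j394·0.0125) = 1 + j4.925 → |·| ≈ 5.0255, ∠ ≈ 78.52°
pole (1 + j394·0.2) = 1 + j78.8 → |·| ≈ 78.806, ∠ ≈ 89.27°
pole (1 + j394·0.025) = 1 + j9.85 → |·| ≈ 9.9006, ∠ ≈ 84.20°
∠H = (78.52°) − (89.27° + 84.20°) = -94.95°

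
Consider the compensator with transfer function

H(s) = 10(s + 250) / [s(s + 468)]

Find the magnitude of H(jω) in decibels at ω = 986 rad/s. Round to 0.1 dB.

At s = jω = j986:
zero (s+250): 250 + j986 → |·| = √(250²+986²) = √1034696 ≈ 1017.2, ∠ = arctan(986/250) ≈ 75.77°
pole (s+468): 468 + j986 → |·| = √(468²+986²) = √1191220 ≈ 1091.4, ∠ = arctan(986/468) ≈ 64.61°
pole at origin: |s| = 986, ∠ = 90.00° (in denominator)
|H| = 10 · 1017.2 / 1.0761e+06 ≈ 0.0094527
Gain = 20 log₁₀(0.0094527) ≈ -40.49 dB

-40.5 dB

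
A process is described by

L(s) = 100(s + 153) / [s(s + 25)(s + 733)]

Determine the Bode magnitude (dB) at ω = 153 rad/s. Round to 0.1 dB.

At s = jω = j153:
zero (s+153): 153 + j153 → |·| = √(153²+153²) = √46818 ≈ 216.37, ∠ = arctan(153/153) ≈ 45.00°
pole (s+25): 25 + j153 → |·| = √(25²+153²) = √24034 ≈ 155.03, ∠ = arctan(153/25) ≈ 80.72°
pole (s+733): 733 + j153 → |·| = √(733²+153²) = √560698 ≈ 748.8, ∠ = arctan(153/733) ≈ 11.79°
pole at origin: |s| = 153, ∠ = 90.00° (in denominator)
|L| = 100 · 216.37 / 1.7761e+07 ≈ 0.0012182
Gain = 20 log₁₀(0.0012182) ≈ -58.29 dB

-58.3 dB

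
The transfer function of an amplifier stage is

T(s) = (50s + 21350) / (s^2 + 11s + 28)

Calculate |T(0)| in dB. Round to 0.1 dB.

57.6 dB

T(0) = 21350 / 28 = 762.5
20 log₁₀(762.5) ≈ 57.64 dB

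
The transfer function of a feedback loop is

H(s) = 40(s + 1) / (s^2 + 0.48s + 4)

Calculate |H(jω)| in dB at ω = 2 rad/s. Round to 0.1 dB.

At s = jω = j2:
zero (s+1): 1 + j2 → |·| = √(1²+2²) = √5 ≈ 2.2361, ∠ = arctan(2/1) ≈ 63.43°
quadratic: (j2)² + 0.48·j2 + 4 = 0 + j0.96 → |·| ≈ 0.96, ∠ ≈ 90.00°
|H| = 40 · 2.2361 / 0.96 ≈ 93.171
Gain = 20 log₁₀(93.171) ≈ 39.39 dB

39.4 dB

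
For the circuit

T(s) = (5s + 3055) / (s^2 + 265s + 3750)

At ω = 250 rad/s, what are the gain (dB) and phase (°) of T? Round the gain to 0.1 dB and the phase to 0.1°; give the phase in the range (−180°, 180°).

-28.6 dB, -109.3°

Substitute s = j250:
Numerator: 5(j250) + 3055 = 3055 + j1250
Denominator: (j250)^2 + 265(j250) + 3750 = -58750 + j66250
|N| = √(3055² + 1250²) ≈ 3300.8, ∠N ≈ 22.25°
|D| = √(58750² + 66250²) ≈ 88547, ∠D ≈ 131.57°
|T| = 3300.8 / 88547 ≈ 0.037277
Gain = 20 log₁₀(0.037277) ≈ -28.57 dB
∠T = 22.25° − 131.57° = -109.32°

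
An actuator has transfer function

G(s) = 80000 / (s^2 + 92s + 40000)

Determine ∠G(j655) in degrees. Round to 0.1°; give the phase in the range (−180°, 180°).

At s = jω = j655:
quadratic: (j655)² + 92·j655 + 40000 = -389025 + j60260 → |·| ≈ 3.9366e+05, ∠ ≈ 171.19°
∠G = 0.00° − 171.19° = -171.19°

-171.2°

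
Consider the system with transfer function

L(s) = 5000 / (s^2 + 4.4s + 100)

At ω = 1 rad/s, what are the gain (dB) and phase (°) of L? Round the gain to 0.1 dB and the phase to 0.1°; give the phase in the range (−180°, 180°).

At s = jω = j1:
quadratic: (j1)² + 4.4·j1 + 100 = 99 + j4.4 → |·| ≈ 99.098, ∠ ≈ 2.54°
|L| = 5000 / 99.098 ≈ 50.455
Gain = 20 log₁₀(50.455) ≈ 34.06 dB
∠L = 0.00° − 2.54° = -2.54°

34.1 dB, -2.5°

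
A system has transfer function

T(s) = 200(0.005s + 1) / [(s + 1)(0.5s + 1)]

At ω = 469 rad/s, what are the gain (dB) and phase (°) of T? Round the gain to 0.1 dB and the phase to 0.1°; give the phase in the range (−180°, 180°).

-46.7 dB, -112.7°

At ω = 469 rad/s:
zero (1 + j469·0.005) = 1 + j2.345 → |·| ≈ 2.5493, ∠ ≈ 66.90°
pole (1 + j469·1) = 1 + j469 → |·| ≈ 469, ∠ ≈ 89.88°
pole (1 + j469·0.5) = 1 + j234.5 → |·| ≈ 234.5, ∠ ≈ 89.76°
|T| = 200 · 2.5493 / (469 · 234.5) ≈ 0.0046359
Gain = 20 log₁₀(0.0046359) ≈ -46.68 dB
∠T = (66.90°) − (89.88° + 89.76°) = -112.74°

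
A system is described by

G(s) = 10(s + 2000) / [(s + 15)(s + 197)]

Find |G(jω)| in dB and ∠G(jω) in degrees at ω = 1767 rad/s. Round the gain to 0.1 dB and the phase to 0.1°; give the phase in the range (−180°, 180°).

-41.4 dB, -131.7°

At s = jω = j1767:
zero (s+2000): 2000 + j1767 → |·| = √(2000²+1767²) = √7122289 ≈ 2668.8, ∠ = arctan(1767/2000) ≈ 41.46°
pole (s+15): 15 + j1767 → |·| = √(15²+1767²) = √3122514 ≈ 1767.1, ∠ = arctan(1767/15) ≈ 89.51°
pole (s+197): 197 + j1767 → |·| = √(197²+1767²) = √3161098 ≈ 1777.9, ∠ = arctan(1767/197) ≈ 83.64°
|G| = 10 · 2668.8 / 3.1417e+06 ≈ 0.0084948
Gain = 20 log₁₀(0.0084948) ≈ -41.42 dB
∠G = 41.46° − 173.15° = -131.69°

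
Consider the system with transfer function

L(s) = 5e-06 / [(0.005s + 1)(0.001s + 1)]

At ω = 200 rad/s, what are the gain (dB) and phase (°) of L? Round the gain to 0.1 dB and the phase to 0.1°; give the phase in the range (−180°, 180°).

-109.2 dB, -56.3°

At ω = 200 rad/s:
pole (1 + j200·0.005) = 1 + j1 → |·| ≈ 1.4142, ∠ ≈ 45.00°
pole (1 + j200·0.001) = 1 + j0.2 → |·| ≈ 1.0198, ∠ ≈ 11.31°
|L| = 5e-06 · 1 / (1.4142 · 1.0198) ≈ 3.4669e-06
Gain = 20 log₁₀(3.4669e-06) ≈ -109.20 dB
∠L = (0°) − (45.00° + 11.31°) = -56.31°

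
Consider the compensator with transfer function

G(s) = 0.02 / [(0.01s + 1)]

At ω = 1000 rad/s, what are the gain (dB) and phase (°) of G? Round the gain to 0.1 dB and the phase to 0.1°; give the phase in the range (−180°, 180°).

At ω = 1000 rad/s:
pole (1 + j1000·0.01) = 1 + j10 → |·| ≈ 10.05, ∠ ≈ 84.29°
|G| = 0.02 · 1 / (10.05) ≈ 0.00199
Gain = 20 log₁₀(0.00199) ≈ -54.02 dB
∠G = (0°) − (84.29°) = -84.29°

-54.0 dB, -84.3°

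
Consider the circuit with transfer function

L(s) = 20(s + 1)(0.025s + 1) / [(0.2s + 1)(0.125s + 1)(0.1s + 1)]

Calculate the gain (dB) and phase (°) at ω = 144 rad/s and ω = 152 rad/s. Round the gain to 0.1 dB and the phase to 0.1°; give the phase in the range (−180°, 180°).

ω = 144: 3.1 dB, -96.8°; ω = 152: 2.6 dB, -96.5°

At ω = 144 rad/s:
zero (1 + j144·1) = 1 + j144 → |·| ≈ 144, ∠ ≈ 89.60°
zero (1 + j144·0.025) = 1 + j3.6 → |·| ≈ 3.7363, ∠ ≈ 74.48°
pole (1 + j144·0.2) = 1 + j28.8 → |·| ≈ 28.817, ∠ ≈ 88.01°
pole (1 + j144·0.125) = 1 + j18 → |·| ≈ 18.028, ∠ ≈ 86.82°
pole (1 + j144·0.1) = 1 + j14.4 → |·| ≈ 14.435, ∠ ≈ 86.03°
|L| = 20 · 144 · 3.7363 / (28.817 · 18.028 · 14.435) ≈ 1.4349
Gain = 20 log₁₀(1.4349) ≈ 3.14 dB
∠L = (89.60° + 74.48°) − (88.01° + 86.82° + 86.03°) = -96.78°

At ω = 152 rad/s:
zero (1 + j152·1) = 1 + j152 → |·| ≈ 152, ∠ ≈ 89.62°
zero (1 + j152·0.025) = 1 + j3.8 → |·| ≈ 3.9294, ∠ ≈ 75.26°
pole (1 + j152·0.2) = 1 + j30.4 → |·| ≈ 30.416, ∠ ≈ 88.12°
pole (1 + j152·0.125) = 1 + j19 → |·| ≈ 19.026, ∠ ≈ 86.99°
pole (1 + j152·0.1) = 1 + j15.2 → |·| ≈ 15.233, ∠ ≈ 86.24°
|L| = 20 · 152 · 3.9294 / (30.416 · 19.026 · 15.233) ≈ 1.3551
Gain = 20 log₁₀(1.3551) ≈ 2.64 dB
∠L = (89.62° + 75.26°) − (88.12° + 86.99° + 86.24°) = -96.47°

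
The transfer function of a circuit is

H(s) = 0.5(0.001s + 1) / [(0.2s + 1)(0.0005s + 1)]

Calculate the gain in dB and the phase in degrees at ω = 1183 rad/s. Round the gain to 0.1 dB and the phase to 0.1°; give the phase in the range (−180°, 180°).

At ω = 1183 rad/s:
zero (1 + j1183·0.001) = 1 + j1.183 → |·| ≈ 1.549, ∠ ≈ 49.79°
pole (1 + j1183·0.2) = 1 + j236.6 → |·| ≈ 236.6, ∠ ≈ 89.76°
pole (1 + j1183·0.0005) = 1 + j0.5915 → |·| ≈ 1.1618, ∠ ≈ 30.60°
|H| = 0.5 · 1.549 / (236.6 · 1.1618) ≈ 0.0028176
Gain = 20 log₁₀(0.0028176) ≈ -51.00 dB
∠H = (49.79°) − (89.76° + 30.60°) = -70.57°

-51.0 dB, -70.6°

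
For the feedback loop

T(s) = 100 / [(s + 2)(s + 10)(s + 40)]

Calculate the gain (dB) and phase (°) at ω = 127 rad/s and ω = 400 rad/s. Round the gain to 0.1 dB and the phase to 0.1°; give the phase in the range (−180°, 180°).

ω = 127: -86.7 dB, 112.9°; ω = 400: -116.2 dB, 97.4°

At s = jω = j127:
pole (s+2): 2 + j127 → |·| = √(2²+127²) = √16133 ≈ 127.02, ∠ = arctan(127/2) ≈ 89.10°
pole (s+10): 10 + j127 → |·| = √(10²+127²) = √16229 ≈ 127.39, ∠ = arctan(127/10) ≈ 85.50°
pole (s+40): 40 + j127 → |·| = √(40²+127²) = √17729 ≈ 133.15, ∠ = arctan(127/40) ≈ 72.52°
|T| = 100 / 2.1545e+06 ≈ 4.6414e-05
Gain = 20 log₁₀(4.6414e-05) ≈ -86.67 dB
∠T = 0.00° − 247.12° = -247.12° ≡ 112.88° (principal value)

At s = jω = j400:
pole (s+2): 2 + j400 → |·| = √(2²+400²) = √160004 ≈ 400, ∠ = arctan(400/2) ≈ 89.71°
pole (s+10): 10 + j400 → |·| = √(10²+400²) = √160100 ≈ 400.12, ∠ = arctan(400/10) ≈ 88.57°
pole (s+40): 40 + j400 → |·| = √(40²+400²) = √161600 ≈ 402, ∠ = arctan(400/40) ≈ 84.29°
|T| = 100 / 6.4339e+07 ≈ 1.5543e-06
Gain = 20 log₁₀(1.5543e-06) ≈ -116.17 dB
∠T = 0.00° − 262.57° = -262.57° ≡ 97.43° (principal value)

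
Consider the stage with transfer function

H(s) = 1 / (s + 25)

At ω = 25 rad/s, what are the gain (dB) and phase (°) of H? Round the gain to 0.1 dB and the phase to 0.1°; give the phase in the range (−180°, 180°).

Substitute s = j25:
Numerator: 1 = 1 + j0
Denominator: (j25) + 25 = 25 + j25
|N| = √(1² + 0²) ≈ 1, ∠N ≈ 0.00°
|D| = √(25² + 25²) ≈ 35.355, ∠D ≈ 45.00°
|H| = 1 / 35.355 ≈ 0.028285
Gain = 20 log₁₀(0.028285) ≈ -30.97 dB
∠H = 0.00° − 45.00° = -45.00°

-31.0 dB, -45.0°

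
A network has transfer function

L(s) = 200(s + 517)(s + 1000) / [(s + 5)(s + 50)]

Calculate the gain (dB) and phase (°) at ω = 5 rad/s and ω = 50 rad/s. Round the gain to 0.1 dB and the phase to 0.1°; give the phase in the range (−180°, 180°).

ω = 5: 109.3 dB, -49.9°; ω = 50: 89.3 dB, -120.9°

At s = jω = j5:
zero (s+517): 517 + j5 → |·| = √(517²+5²) = √267314 ≈ 517.02, ∠ = arctan(5/517) ≈ 0.55°
zero (s+1000): 1000 + j5 → |·| = √(1000²+5²) = √1000025 ≈ 1000, ∠ = arctan(5/1000) ≈ 0.29°
pole (s+5): 5 + j5 → |·| = √(5²+5²) = √50 ≈ 7.0711, ∠ = arctan(5/5) ≈ 45.00°
pole (s+50): 50 + j5 → |·| = √(50²+5²) = √2525 ≈ 50.249, ∠ = arctan(5/50) ≈ 5.71°
|L| = 200 · 5.1702e+05 / 355.32 ≈ 2.9102e+05
Gain = 20 log₁₀(2.9102e+05) ≈ 109.28 dB
∠L = 0.84° − 50.71° = -49.87°

At s = jω = j50:
zero (s+517): 517 + j50 → |·| = √(517²+50²) = √269789 ≈ 519.41, ∠ = arctan(50/517) ≈ 5.52°
zero (s+1000): 1000 + j50 → |·| = √(1000²+50²) = √1002500 ≈ 1001.2, ∠ = arctan(50/1000) ≈ 2.86°
pole (s+5): 5 + j50 → |·| = √(5²+50²) = √2525 ≈ 50.249, ∠ = arctan(50/5) ≈ 84.29°
pole (s+50): 50 + j50 → |·| = √(50²+50²) = √5000 ≈ 70.711, ∠ = arctan(50/50) ≈ 45.00°
|L| = 200 · 5.2003e+05 / 3553.2 ≈ 29271
Gain = 20 log₁₀(29271) ≈ 89.33 dB
∠L = 8.38° − 129.29° = -120.91°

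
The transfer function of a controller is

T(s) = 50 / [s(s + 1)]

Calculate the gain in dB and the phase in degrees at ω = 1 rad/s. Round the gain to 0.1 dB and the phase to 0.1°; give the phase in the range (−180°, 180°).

At s = jω = j1:
pole (s+1): 1 + j1 → |·| = √(1²+1²) = √2 ≈ 1.4142, ∠ = arctan(1/1) ≈ 45.00°
pole at origin: |s| = 1, ∠ = 90.00° (in denominator)
|T| = 50 / 1.4142 ≈ 35.356
Gain = 20 log₁₀(35.356) ≈ 30.97 dB
∠T = 0.00° − 135.00° = -135.00°

31.0 dB, -135.0°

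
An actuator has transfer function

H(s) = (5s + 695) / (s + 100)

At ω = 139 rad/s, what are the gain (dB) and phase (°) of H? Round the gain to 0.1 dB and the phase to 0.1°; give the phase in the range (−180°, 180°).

15.2 dB, -9.3°

Substitute s = j139:
Numerator: 5(j139) + 695 = 695 + j695
Denominator: (j139) + 100 = 100 + j139
|N| = √(695² + 695²) ≈ 982.88, ∠N ≈ 45.00°
|D| = √(100² + 139²) ≈ 171.23, ∠D ≈ 54.27°
|H| = 982.88 / 171.23 ≈ 5.7401
Gain = 20 log₁₀(5.7401) ≈ 15.18 dB
∠H = 45.00° − 54.27° = -9.27°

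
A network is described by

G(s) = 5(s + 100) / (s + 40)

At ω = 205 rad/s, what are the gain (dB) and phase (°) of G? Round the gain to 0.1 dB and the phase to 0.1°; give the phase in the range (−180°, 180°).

14.7 dB, -15.0°

At s = jω = j205:
zero (s+100): 100 + j205 → |·| = √(100²+205²) = √52025 ≈ 228.09, ∠ = arctan(205/100) ≈ 64.00°
pole (s+40): 40 + j205 → |·| = √(40²+205²) = √43625 ≈ 208.87, ∠ = arctan(205/40) ≈ 78.96°
|G| = 5 · 228.09 / 208.87 ≈ 5.4601
Gain = 20 log₁₀(5.4601) ≈ 14.74 dB
∠G = 64.00° − 78.96° = -14.96°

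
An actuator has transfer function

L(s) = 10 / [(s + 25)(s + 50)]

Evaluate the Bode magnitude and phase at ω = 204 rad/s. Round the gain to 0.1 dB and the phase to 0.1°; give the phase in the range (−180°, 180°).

-72.7 dB, -159.2°

At s = jω = j204:
pole (s+25): 25 + j204 → |·| = √(25²+204²) = √42241 ≈ 205.53, ∠ = arctan(204/25) ≈ 83.01°
pole (s+50): 50 + j204 → |·| = √(50²+204²) = √44116 ≈ 210.04, ∠ = arctan(204/50) ≈ 76.23°
|L| = 10 / 43170 ≈ 0.00023164
Gain = 20 log₁₀(0.00023164) ≈ -72.70 dB
∠L = 0.00° − 159.24° = -159.24°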